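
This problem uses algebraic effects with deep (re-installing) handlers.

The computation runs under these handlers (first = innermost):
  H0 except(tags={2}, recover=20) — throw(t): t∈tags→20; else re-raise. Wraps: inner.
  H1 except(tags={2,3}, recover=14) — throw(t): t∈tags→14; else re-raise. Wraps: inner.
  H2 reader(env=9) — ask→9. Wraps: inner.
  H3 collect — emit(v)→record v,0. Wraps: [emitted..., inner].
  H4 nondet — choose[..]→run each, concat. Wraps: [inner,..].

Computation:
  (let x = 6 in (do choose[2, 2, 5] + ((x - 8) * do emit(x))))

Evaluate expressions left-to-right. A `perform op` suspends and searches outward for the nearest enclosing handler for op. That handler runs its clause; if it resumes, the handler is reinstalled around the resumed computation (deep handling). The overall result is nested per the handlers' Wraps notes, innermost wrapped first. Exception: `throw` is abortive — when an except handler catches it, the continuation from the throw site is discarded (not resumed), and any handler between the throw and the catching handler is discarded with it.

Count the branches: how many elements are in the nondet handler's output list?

Working:
choose[2, 2, 5] @ H4
  branch[0] choose=2:
    emit(6) @ H3 ⇒ out+=6
    H0 returns 2
    H1 returns 2
    H2 returns 2
    H3 returns [6, 2]
    H4 returns [[6, 2]]
  branch[1] choose=2:
    emit(6) @ H3 ⇒ out+=6
    H0 returns 2
    H1 returns 2
    H2 returns 2
    H3 returns [6, 2]
    H4 returns [[6, 2]]
  branch[2] choose=5:
    emit(6) @ H3 ⇒ out+=6
    H0 returns 5
    H1 returns 5
    H2 returns 5
    H3 returns [6, 5]
    H4 returns [[6, 5]]
= [[6, 2], [6, 2], [6, 5]]

Answer: 3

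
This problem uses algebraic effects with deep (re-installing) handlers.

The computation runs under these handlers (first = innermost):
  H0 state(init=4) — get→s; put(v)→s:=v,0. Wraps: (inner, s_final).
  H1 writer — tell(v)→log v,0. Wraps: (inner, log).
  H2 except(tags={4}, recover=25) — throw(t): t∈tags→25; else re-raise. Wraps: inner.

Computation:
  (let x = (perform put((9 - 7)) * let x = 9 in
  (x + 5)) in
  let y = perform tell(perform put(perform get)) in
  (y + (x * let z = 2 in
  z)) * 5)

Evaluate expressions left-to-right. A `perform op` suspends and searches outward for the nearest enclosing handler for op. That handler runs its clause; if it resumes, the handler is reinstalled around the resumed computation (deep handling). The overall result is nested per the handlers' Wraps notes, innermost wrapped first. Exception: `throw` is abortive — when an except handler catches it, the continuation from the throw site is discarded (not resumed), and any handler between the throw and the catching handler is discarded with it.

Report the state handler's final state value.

Evaluation trace:
put(2) @ H0 ⇒ s:=2
get @ H0 ⇒ 2
put(2) @ H0 ⇒ s:=2
tell(0) @ H1 ⇒ log+=0
H0 returns (0, 2)
H1 returns ((0, 2), (0))
H2 returns ((0, 2), (0))
= ((0, 2), (0))

Answer: 2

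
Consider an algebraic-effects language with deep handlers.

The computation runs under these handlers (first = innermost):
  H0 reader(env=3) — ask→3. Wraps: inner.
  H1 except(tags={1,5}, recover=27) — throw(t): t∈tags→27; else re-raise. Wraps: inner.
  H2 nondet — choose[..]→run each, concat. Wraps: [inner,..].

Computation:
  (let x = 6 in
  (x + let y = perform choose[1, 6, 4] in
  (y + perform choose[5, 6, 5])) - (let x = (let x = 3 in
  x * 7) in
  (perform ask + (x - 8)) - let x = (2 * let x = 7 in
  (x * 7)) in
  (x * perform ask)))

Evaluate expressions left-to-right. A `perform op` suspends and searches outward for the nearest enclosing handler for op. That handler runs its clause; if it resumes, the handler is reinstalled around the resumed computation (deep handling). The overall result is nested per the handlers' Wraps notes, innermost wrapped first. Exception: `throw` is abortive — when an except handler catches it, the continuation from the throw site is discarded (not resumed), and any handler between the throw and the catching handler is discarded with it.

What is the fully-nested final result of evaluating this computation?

Evaluation trace:
choose[1, 6, 4] @ H2
  branch[0] choose=1:
    choose[5, 6, 5] @ H2
      branch[0] choose=5:
        ask @ H0 ⇒ 3
        ask @ H0 ⇒ 3
        H0 returns 290
        H1 returns 290
        H2 returns [290]
      branch[1] choose=6:
        ask @ H0 ⇒ 3
        ask @ H0 ⇒ 3
        H0 returns 291
        H1 returns 291
        H2 returns [291]
      branch[2] choose=5:
        ask @ H0 ⇒ 3
        ask @ H0 ⇒ 3
        H0 returns 290
        H1 returns 290
        H2 returns [290]
  branch[1] choose=6:
    choose[5, 6, 5] @ H2
      branch[0] choose=5:
        ask @ H0 ⇒ 3
        ask @ H0 ⇒ 3
        H0 returns 295
        H1 returns 295
        H2 returns [295]
      branch[1] choose=6:
        ask @ H0 ⇒ 3
        ask @ H0 ⇒ 3
        H0 returns 296
        H1 returns 296
        H2 returns [296]
      branch[2] choose=5:
        ask @ H0 ⇒ 3
        ask @ H0 ⇒ 3
        H0 returns 295
        H1 returns 295
        H2 returns [295]
  branch[2] choose=4:
    choose[5, 6, 5] @ H2
      branch[0] choose=5:
        ask @ H0 ⇒ 3
        ask @ H0 ⇒ 3
        H0 returns 293
        H1 returns 293
        H2 returns [293]
      branch[1] choose=6:
        ask @ H0 ⇒ 3
        ask @ H0 ⇒ 3
        H0 returns 294
        H1 returns 294
        H2 returns [294]
      branch[2] choose=5:
        ask @ H0 ⇒ 3
        ask @ H0 ⇒ 3
        H0 returns 293
        H1 returns 293
        H2 returns [293]
= [290, 291, 290, 295, 296, 295, 293, 294, 293]

Answer: [290, 291, 290, 295, 296, 295, 293, 294, 293]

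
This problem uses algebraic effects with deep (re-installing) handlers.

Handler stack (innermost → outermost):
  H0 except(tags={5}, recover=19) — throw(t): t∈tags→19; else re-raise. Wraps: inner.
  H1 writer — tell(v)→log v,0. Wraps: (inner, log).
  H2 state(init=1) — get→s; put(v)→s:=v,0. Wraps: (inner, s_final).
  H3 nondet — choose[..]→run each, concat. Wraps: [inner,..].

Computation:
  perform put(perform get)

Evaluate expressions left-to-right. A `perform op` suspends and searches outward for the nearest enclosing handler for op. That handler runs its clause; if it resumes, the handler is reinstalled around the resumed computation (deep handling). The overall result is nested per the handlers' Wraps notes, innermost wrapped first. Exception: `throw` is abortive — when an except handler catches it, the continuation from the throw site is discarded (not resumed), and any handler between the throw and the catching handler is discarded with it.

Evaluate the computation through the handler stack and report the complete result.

Evaluation trace:
get @ H2 ⇒ 1
put(1) @ H2 ⇒ s:=1
H0 returns 0
H1 returns (0, ())
H2 returns ((0, ()), 1)
H3 returns [((0, ()), 1)]
= [((0, ()), 1)]

Answer: [((0, ()), 1)]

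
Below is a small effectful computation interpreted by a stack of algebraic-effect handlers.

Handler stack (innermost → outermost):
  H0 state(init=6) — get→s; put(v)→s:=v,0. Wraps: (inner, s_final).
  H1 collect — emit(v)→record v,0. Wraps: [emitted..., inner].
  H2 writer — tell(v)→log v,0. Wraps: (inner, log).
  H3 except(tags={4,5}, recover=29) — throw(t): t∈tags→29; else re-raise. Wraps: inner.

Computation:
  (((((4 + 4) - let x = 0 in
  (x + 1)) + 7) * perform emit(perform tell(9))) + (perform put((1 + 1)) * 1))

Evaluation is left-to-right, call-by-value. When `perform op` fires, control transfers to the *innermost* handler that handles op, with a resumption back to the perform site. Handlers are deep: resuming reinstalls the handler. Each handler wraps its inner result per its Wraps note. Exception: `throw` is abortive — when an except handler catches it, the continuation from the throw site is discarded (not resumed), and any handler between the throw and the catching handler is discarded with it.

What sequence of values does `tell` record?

Answer: (9)

Step-by-step:
tell(9) @ H2 ⇒ log+=9
emit(0) @ H1 ⇒ out+=0
put(2) @ H0 ⇒ s:=2
H0 returns (0, 2)
H1 returns [0, (0, 2)]
H2 returns ([0, (0, 2)], (9))
H3 returns ([0, (0, 2)], (9))
= ([0, (0, 2)], (9))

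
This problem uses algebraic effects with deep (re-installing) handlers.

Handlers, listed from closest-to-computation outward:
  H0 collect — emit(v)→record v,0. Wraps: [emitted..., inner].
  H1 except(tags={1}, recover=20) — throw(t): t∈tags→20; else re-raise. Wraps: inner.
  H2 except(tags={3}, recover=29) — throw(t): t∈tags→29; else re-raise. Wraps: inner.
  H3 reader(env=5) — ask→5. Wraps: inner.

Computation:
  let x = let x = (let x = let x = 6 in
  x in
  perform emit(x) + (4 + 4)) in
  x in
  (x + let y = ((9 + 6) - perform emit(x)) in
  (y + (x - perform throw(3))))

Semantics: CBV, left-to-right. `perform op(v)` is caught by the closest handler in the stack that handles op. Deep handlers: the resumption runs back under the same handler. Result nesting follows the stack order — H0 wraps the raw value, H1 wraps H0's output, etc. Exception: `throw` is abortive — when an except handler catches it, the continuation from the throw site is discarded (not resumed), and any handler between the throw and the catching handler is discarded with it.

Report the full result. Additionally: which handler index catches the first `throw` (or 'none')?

Answer: 29 ; first throw caught by: H2

Evaluation trace:
emit(6) @ H0 ⇒ out+=6
emit(8) @ H0 ⇒ out+=8
throw(3) @ H1 re-raised
throw(3) @ H2 caught ⇒ 29
H3 returns 29
= 29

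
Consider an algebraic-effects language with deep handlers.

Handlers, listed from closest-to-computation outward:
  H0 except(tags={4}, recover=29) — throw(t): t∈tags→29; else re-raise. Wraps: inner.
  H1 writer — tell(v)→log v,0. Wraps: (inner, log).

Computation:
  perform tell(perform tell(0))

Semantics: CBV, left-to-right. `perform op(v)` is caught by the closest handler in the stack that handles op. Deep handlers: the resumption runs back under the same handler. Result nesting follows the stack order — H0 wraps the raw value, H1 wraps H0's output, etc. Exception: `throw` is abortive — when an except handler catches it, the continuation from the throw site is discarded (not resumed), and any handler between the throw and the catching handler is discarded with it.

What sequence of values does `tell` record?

Answer: (0, 0)

Step-by-step:
tell(0) @ H1 ⇒ log+=0
tell(0) @ H1 ⇒ log+=0
H0 returns 0
H1 returns (0, (0, 0))
= (0, (0, 0))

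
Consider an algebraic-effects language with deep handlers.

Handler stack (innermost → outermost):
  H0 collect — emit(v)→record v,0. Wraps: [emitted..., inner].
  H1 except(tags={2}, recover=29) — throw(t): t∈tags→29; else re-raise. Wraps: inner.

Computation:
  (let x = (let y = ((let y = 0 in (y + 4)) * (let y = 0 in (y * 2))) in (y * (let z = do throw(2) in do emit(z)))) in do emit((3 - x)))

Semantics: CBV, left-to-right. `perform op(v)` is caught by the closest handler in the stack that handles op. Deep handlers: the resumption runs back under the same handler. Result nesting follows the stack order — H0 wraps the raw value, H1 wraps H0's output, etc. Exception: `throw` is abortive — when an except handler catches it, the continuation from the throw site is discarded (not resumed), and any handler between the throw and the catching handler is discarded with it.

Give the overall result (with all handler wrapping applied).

Step-by-step:
throw(2) @ H1 caught ⇒ 29
= 29

Answer: 29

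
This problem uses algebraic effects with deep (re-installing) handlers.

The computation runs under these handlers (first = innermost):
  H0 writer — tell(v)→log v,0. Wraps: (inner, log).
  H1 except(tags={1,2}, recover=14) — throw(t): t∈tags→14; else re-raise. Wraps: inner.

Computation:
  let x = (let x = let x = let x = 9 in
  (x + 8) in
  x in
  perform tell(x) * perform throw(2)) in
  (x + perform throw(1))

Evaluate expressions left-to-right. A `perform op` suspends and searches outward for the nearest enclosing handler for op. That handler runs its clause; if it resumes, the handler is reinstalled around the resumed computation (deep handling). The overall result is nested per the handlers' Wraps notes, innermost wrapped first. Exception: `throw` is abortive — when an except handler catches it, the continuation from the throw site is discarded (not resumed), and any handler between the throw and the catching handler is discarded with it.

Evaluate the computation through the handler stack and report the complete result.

Evaluation trace:
tell(17) @ H0 ⇒ log+=17
throw(2) @ H1 caught ⇒ 14
= 14

Answer: 14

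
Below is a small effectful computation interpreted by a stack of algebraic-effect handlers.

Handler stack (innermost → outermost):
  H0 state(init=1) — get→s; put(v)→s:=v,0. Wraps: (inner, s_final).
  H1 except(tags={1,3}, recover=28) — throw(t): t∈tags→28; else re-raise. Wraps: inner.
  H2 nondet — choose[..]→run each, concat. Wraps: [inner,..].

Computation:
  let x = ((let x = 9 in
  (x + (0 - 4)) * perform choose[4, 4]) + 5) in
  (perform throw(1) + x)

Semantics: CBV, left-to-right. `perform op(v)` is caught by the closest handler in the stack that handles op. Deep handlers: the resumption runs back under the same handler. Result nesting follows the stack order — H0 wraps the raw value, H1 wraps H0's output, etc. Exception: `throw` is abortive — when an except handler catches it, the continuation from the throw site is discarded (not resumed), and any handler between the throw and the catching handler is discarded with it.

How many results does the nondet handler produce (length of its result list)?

Answer: 2

Working:
choose[4, 4] @ H2
  branch[0] choose=4:
    throw(1) @ H1 caught ⇒ 28
    H2 returns [28]
  branch[1] choose=4:
    throw(1) @ H1 caught ⇒ 28
    H2 returns [28]
= [28, 28]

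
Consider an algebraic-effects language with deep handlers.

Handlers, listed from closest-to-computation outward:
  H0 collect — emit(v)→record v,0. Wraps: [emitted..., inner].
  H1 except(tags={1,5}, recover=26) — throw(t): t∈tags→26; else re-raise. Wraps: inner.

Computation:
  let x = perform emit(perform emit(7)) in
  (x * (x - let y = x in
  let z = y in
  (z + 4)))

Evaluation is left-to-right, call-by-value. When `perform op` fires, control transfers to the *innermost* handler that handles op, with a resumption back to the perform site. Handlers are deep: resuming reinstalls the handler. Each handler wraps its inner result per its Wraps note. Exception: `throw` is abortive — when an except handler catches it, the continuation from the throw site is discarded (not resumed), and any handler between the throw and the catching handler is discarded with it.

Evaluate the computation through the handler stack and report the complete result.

Answer: [7, 0, 0]

Working:
emit(7) @ H0 ⇒ out+=7
emit(0) @ H0 ⇒ out+=0
H0 returns [7, 0, 0]
H1 returns [7, 0, 0]
= [7, 0, 0]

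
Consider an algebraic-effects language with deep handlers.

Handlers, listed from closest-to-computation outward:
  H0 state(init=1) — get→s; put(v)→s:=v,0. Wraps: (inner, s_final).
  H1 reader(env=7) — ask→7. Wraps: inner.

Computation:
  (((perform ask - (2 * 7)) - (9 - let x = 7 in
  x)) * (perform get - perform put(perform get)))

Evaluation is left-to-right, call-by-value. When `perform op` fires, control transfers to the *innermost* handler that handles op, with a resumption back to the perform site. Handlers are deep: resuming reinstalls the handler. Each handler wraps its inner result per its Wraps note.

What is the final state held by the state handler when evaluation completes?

Answer: 1

Working:
ask @ H1 ⇒ 7
get @ H0 ⇒ 1
get @ H0 ⇒ 1
put(1) @ H0 ⇒ s:=1
H0 returns (-9, 1)
H1 returns (-9, 1)
= (-9, 1)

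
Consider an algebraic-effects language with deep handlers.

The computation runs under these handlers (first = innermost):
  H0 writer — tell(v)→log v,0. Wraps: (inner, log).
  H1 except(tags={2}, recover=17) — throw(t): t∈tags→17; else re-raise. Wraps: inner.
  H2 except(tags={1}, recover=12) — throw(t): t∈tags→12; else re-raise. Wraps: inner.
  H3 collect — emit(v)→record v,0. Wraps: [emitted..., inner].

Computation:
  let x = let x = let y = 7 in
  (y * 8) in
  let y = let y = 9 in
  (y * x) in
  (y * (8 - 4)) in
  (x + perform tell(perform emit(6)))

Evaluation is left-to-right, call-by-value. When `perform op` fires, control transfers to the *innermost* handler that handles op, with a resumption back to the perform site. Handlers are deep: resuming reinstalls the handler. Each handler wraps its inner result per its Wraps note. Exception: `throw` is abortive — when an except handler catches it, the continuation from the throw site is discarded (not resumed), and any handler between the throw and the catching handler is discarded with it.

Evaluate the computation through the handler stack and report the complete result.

Answer: [6, (2016, (0))]

Step-by-step:
emit(6) @ H3 ⇒ out+=6
tell(0) @ H0 ⇒ log+=0
H0 returns (2016, (0))
H1 returns (2016, (0))
H2 returns (2016, (0))
H3 returns [6, (2016, (0))]
= [6, (2016, (0))]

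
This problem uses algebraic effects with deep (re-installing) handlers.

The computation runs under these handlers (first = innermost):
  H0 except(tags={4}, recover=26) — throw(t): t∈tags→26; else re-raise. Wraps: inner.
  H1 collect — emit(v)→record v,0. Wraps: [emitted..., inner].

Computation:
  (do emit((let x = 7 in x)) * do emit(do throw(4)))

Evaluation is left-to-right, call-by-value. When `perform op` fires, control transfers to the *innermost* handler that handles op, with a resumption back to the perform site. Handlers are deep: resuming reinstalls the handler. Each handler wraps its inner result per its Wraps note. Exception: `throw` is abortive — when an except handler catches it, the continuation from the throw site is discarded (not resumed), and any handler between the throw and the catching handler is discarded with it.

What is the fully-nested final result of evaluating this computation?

Answer: [7, 26]

Step-by-step:
emit(7) @ H1 ⇒ out+=7
throw(4) @ H0 caught ⇒ 26
H1 returns [7, 26]
= [7, 26]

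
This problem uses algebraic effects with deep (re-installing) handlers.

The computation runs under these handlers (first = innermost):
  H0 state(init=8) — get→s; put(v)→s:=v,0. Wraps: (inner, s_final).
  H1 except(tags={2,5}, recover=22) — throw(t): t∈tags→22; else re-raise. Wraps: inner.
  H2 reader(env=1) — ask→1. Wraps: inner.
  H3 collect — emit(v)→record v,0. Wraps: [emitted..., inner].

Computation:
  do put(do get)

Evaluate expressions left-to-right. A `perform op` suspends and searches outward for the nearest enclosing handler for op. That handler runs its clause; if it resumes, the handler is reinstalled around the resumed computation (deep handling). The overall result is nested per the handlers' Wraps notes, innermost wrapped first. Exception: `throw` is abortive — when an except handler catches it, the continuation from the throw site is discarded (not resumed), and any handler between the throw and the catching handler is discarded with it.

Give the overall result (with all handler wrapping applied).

Answer: [(0, 8)]

Step-by-step:
get @ H0 ⇒ 8
put(8) @ H0 ⇒ s:=8
H0 returns (0, 8)
H1 returns (0, 8)
H2 returns (0, 8)
H3 returns [(0, 8)]
= [(0, 8)]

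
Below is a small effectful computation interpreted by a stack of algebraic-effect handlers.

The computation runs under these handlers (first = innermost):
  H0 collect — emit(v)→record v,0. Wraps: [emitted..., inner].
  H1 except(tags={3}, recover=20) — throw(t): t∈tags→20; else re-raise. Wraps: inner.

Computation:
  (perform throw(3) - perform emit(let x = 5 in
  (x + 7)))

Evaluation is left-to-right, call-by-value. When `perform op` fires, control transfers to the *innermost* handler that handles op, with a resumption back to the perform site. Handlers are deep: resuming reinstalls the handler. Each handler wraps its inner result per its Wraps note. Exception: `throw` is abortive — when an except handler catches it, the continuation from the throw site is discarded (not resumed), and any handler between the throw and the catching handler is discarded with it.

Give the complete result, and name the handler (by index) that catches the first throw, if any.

Answer: 20 ; first throw caught by: H1

Working:
throw(3) @ H1 caught ⇒ 20
= 20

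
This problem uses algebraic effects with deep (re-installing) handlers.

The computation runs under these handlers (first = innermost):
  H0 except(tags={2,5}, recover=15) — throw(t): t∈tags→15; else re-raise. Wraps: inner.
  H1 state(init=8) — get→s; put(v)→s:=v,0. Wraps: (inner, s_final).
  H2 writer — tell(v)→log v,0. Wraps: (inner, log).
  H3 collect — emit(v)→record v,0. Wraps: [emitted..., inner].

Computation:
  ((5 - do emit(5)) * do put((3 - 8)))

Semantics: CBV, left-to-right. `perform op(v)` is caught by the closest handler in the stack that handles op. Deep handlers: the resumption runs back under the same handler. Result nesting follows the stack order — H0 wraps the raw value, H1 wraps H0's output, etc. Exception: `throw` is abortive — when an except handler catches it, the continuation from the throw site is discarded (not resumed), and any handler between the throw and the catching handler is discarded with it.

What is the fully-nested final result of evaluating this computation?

Working:
emit(5) @ H3 ⇒ out+=5
put(-5) @ H1 ⇒ s:=-5
H0 returns 0
H1 returns (0, -5)
H2 returns ((0, -5), ())
H3 returns [5, ((0, -5), ())]
= [5, ((0, -5), ())]

Answer: [5, ((0, -5), ())]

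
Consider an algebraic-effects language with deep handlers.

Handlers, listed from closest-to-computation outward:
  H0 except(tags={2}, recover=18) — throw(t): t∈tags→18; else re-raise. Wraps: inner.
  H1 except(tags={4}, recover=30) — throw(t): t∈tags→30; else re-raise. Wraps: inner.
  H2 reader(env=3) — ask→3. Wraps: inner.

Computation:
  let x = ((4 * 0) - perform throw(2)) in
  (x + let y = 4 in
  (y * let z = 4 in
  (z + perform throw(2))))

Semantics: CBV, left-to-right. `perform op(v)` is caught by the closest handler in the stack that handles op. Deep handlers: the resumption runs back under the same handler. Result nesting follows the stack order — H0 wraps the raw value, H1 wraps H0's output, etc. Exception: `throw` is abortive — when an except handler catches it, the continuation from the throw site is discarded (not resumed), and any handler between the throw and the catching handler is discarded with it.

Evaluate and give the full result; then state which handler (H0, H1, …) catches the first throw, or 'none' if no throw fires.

Answer: 18 ; first throw caught by: H0

Working:
throw(2) @ H0 caught ⇒ 18
H1 returns 18
H2 returns 18
= 18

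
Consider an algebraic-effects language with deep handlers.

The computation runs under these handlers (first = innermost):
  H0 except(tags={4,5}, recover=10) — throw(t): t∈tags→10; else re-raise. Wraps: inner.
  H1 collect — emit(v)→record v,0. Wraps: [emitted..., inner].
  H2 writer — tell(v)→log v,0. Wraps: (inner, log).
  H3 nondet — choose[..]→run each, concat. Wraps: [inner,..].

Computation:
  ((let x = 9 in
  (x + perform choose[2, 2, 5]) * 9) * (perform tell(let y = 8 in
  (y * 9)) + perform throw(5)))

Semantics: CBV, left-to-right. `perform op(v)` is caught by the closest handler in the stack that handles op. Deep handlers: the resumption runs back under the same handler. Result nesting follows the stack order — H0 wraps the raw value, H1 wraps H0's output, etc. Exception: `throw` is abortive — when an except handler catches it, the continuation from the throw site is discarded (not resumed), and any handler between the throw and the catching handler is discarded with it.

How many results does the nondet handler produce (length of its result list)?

Evaluation trace:
choose[2, 2, 5] @ H3
  branch[0] choose=2:
    tell(72) @ H2 ⇒ log+=72
    throw(5) @ H0 caught ⇒ 10
    H1 returns [10]
    H2 returns ([10], (72))
    H3 returns [([10], (72))]
  branch[1] choose=2:
    tell(72) @ H2 ⇒ log+=72
    throw(5) @ H0 caught ⇒ 10
    H1 returns [10]
    H2 returns ([10], (72))
    H3 returns [([10], (72))]
  branch[2] choose=5:
    tell(72) @ H2 ⇒ log+=72
    throw(5) @ H0 caught ⇒ 10
    H1 returns [10]
    H2 returns ([10], (72))
    H3 returns [([10], (72))]
= [([10], (72)), ([10], (72)), ([10], (72))]

Answer: 3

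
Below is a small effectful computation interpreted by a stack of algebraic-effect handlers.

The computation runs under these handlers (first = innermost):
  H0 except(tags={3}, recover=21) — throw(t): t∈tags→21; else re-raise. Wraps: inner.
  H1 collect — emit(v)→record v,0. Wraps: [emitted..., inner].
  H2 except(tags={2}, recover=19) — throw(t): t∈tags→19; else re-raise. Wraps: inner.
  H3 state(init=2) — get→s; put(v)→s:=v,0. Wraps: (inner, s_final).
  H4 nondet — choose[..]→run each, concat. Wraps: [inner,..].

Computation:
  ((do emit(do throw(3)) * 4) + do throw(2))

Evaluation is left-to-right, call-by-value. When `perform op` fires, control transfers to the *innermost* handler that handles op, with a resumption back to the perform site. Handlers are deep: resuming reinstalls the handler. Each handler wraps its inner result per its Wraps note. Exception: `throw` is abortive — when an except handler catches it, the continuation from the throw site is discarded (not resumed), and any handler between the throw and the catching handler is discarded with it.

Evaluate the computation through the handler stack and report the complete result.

Answer: [([21], 2)]

Working:
throw(3) @ H0 caught ⇒ 21
H1 returns [21]
H2 returns [21]
H3 returns ([21], 2)
H4 returns [([21], 2)]
= [([21], 2)]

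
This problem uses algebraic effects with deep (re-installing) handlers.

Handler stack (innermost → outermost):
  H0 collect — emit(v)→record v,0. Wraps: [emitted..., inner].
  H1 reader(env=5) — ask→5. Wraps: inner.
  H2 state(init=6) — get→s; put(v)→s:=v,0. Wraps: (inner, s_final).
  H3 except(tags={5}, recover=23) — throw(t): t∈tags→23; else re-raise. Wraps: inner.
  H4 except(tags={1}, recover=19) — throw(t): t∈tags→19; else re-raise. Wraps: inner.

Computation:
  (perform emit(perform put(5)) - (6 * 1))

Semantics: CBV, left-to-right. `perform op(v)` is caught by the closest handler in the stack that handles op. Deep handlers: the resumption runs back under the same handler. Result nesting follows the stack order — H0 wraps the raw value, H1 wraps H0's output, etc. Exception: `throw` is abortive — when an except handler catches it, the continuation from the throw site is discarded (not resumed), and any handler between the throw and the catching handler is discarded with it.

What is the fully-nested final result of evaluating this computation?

Answer: ([0, -6], 5)

Evaluation trace:
put(5) @ H2 ⇒ s:=5
emit(0) @ H0 ⇒ out+=0
H0 returns [0, -6]
H1 returns [0, -6]
H2 returns ([0, -6], 5)
H3 returns ([0, -6], 5)
H4 returns ([0, -6], 5)
= ([0, -6], 5)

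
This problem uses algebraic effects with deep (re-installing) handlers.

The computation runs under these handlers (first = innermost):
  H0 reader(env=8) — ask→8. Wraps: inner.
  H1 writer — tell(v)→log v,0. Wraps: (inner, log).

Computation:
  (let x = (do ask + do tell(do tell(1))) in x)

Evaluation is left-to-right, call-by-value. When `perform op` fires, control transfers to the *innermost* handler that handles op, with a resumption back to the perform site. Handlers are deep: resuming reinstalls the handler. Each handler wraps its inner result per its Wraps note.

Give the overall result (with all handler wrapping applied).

Answer: (8, (1, 0))

Evaluation trace:
ask @ H0 ⇒ 8
tell(1) @ H1 ⇒ log+=1
tell(0) @ H1 ⇒ log+=0
H0 returns 8
H1 returns (8, (1, 0))
= (8, (1, 0))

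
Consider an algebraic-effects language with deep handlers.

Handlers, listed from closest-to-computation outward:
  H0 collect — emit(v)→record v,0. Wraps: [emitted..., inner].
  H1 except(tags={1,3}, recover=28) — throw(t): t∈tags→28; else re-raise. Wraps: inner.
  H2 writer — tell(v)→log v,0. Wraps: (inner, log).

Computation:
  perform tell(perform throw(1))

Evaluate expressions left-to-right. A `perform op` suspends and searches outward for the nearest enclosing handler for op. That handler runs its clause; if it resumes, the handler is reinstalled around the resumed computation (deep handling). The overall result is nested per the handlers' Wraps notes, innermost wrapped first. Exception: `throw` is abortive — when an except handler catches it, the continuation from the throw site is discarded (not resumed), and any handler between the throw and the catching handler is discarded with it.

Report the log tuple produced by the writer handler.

Step-by-step:
throw(1) @ H1 caught ⇒ 28
H2 returns (28, ())
= (28, ())

Answer: ()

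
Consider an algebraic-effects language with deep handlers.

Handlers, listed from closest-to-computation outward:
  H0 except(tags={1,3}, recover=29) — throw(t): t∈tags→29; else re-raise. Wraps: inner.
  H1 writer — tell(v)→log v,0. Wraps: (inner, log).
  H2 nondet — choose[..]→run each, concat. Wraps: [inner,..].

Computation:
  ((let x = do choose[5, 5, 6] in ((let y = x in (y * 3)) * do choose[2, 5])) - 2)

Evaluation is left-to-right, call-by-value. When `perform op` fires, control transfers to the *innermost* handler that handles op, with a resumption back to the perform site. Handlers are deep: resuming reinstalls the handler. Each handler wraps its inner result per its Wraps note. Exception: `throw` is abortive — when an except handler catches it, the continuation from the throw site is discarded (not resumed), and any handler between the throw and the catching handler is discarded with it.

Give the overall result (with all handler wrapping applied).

Answer: [(28, ()), (73, ()), (28, ()), (73, ()), (34, ()), (88, ())]

Evaluation trace:
choose[5, 5, 6] @ H2
  branch[0] choose=5:
    choose[2, 5] @ H2
      branch[0] choose=2:
        H0 returns 28
        H1 returns (28, ())
        H2 returns [(28, ())]
      branch[1] choose=5:
        H0 returns 73
        H1 returns (73, ())
        H2 returns [(73, ())]
  branch[1] choose=5:
    choose[2, 5] @ H2
      branch[0] choose=2:
        H0 returns 28
        H1 returns (28, ())
        H2 returns [(28, ())]
      branch[1] choose=5:
        H0 returns 73
        H1 returns (73, ())
        H2 returns [(73, ())]
  branch[2] choose=6:
    choose[2, 5] @ H2
      branch[0] choose=2:
        H0 returns 34
        H1 returns (34, ())
        H2 returns [(34, ())]
      branch[1] choose=5:
        H0 returns 88
        H1 returns (88, ())
        H2 returns [(88, ())]
= [(28, ()), (73, ()), (28, ()), (73, ()), (34, ()), (88, ())]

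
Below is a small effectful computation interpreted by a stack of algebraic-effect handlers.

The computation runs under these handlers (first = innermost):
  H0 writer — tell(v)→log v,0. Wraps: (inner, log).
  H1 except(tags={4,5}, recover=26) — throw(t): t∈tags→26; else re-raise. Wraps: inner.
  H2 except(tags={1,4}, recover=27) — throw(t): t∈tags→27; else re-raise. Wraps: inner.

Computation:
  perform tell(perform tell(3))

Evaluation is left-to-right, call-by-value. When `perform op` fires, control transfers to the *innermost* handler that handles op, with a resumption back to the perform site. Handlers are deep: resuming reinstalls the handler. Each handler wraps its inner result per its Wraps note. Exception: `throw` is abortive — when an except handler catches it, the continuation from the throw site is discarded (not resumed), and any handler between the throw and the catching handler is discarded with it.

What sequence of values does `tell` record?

Evaluation trace:
tell(3) @ H0 ⇒ log+=3
tell(0) @ H0 ⇒ log+=0
H0 returns (0, (3, 0))
H1 returns (0, (3, 0))
H2 returns (0, (3, 0))
= (0, (3, 0))

Answer: (3, 0)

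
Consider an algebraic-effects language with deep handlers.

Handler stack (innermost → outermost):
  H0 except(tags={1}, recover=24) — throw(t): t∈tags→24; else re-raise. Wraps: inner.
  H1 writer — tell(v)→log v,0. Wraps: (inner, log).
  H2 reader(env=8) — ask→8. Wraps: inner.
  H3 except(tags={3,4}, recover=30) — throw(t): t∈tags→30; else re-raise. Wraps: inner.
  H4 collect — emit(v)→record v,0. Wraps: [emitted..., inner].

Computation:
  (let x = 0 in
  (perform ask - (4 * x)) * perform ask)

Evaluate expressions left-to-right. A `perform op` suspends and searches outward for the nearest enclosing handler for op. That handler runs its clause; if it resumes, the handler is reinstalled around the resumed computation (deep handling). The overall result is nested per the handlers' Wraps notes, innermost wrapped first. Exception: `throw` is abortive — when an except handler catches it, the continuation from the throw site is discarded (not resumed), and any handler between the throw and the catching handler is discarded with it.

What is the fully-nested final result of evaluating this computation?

Answer: [(64, ())]

Evaluation trace:
ask @ H2 ⇒ 8
ask @ H2 ⇒ 8
H0 returns 64
H1 returns (64, ())
H2 returns (64, ())
H3 returns (64, ())
H4 returns [(64, ())]
= [(64, ())]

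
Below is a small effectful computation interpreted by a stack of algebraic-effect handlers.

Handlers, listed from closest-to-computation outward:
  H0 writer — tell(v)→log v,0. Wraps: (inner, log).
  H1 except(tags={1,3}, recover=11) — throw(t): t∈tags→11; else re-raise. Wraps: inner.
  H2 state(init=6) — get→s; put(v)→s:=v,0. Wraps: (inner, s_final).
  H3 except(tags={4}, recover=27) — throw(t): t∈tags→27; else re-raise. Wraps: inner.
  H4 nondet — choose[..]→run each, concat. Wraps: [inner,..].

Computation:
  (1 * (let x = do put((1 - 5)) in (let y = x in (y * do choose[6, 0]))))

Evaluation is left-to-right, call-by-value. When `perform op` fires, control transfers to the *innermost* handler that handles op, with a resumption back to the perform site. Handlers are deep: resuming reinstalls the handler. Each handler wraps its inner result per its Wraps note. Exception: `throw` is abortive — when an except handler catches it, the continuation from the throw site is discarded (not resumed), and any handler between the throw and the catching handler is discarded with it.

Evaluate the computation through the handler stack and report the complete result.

Evaluation trace:
put(-4) @ H2 ⇒ s:=-4
choose[6, 0] @ H4
  branch[0] choose=6:
    H0 returns (0, ())
    H1 returns (0, ())
    H2 returns ((0, ()), -4)
    H3 returns ((0, ()), -4)
    H4 returns [((0, ()), -4)]
  branch[1] choose=0:
    H0 returns (0, ())
    H1 returns (0, ())
    H2 returns ((0, ()), -4)
    H3 returns ((0, ()), -4)
    H4 returns [((0, ()), -4)]
= [((0, ()), -4), ((0, ()), -4)]

Answer: [((0, ()), -4), ((0, ()), -4)]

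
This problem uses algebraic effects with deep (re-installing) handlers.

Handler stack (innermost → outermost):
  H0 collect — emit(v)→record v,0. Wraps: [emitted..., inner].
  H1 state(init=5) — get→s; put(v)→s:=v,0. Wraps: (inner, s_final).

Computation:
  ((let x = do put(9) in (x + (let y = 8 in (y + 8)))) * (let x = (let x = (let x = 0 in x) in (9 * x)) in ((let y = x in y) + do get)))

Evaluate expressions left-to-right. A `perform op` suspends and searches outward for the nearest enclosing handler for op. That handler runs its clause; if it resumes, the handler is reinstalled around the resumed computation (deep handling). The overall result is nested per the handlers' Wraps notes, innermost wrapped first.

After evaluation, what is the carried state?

Evaluation trace:
put(9) @ H1 ⇒ s:=9
get @ H1 ⇒ 9
H0 returns [144]
H1 returns ([144], 9)
= ([144], 9)

Answer: 9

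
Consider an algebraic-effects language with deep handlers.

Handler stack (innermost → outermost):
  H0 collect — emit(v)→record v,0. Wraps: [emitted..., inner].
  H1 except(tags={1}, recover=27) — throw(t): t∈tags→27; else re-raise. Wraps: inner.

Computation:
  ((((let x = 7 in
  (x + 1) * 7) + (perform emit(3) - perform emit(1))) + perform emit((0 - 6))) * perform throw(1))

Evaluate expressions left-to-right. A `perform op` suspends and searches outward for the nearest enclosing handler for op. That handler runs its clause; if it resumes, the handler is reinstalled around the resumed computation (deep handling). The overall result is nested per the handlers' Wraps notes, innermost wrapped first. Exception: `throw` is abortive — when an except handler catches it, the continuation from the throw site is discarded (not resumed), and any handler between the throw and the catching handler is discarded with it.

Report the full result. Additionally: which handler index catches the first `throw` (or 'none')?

Evaluation trace:
emit(3) @ H0 ⇒ out+=3
emit(1) @ H0 ⇒ out+=1
emit(-6) @ H0 ⇒ out+=-6
throw(1) @ H1 caught ⇒ 27
= 27

Answer: 27 ; first throw caught by: H1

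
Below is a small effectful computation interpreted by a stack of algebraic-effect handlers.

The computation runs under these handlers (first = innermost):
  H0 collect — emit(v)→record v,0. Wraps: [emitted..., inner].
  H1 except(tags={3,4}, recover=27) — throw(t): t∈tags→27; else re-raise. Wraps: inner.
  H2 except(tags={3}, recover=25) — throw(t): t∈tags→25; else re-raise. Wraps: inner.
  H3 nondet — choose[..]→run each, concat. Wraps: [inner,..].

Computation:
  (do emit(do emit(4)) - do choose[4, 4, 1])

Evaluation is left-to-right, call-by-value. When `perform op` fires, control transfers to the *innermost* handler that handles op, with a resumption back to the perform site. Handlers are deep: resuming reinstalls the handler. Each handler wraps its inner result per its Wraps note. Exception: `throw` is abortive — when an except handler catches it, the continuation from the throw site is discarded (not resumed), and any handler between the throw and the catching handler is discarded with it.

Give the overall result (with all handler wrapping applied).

Evaluation trace:
emit(4) @ H0 ⇒ out+=4
emit(0) @ H0 ⇒ out+=0
choose[4, 4, 1] @ H3
  branch[0] choose=4:
    H0 returns [4, 0, -4]
    H1 returns [4, 0, -4]
    H2 returns [4, 0, -4]
    H3 returns [[4, 0, -4]]
  branch[1] choose=4:
    H0 returns [4, 0, -4]
    H1 returns [4, 0, -4]
    H2 returns [4, 0, -4]
    H3 returns [[4, 0, -4]]
  branch[2] choose=1:
    H0 returns [4, 0, -1]
    H1 returns [4, 0, -1]
    H2 returns [4, 0, -1]
    H3 returns [[4, 0, -1]]
= [[4, 0, -4], [4, 0, -4], [4, 0, -1]]

Answer: [[4, 0, -4], [4, 0, -4], [4, 0, -1]]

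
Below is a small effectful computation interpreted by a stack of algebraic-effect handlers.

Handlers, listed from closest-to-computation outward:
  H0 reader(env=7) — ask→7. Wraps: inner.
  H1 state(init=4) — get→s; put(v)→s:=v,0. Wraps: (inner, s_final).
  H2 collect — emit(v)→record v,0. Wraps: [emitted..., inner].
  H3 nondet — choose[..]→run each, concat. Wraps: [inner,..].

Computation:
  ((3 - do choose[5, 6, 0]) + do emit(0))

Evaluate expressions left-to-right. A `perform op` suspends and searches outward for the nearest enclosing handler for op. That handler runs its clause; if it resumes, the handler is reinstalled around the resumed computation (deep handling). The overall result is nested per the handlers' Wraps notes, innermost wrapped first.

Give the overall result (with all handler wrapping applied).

Working:
choose[5, 6, 0] @ H3
  branch[0] choose=5:
    emit(0) @ H2 ⇒ out+=0
    H0 returns -2
    H1 returns (-2, 4)
    H2 returns [0, (-2, 4)]
    H3 returns [[0, (-2, 4)]]
  branch[1] choose=6:
    emit(0) @ H2 ⇒ out+=0
    H0 returns -3
    H1 returns (-3, 4)
    H2 returns [0, (-3, 4)]
    H3 returns [[0, (-3, 4)]]
  branch[2] choose=0:
    emit(0) @ H2 ⇒ out+=0
    H0 returns 3
    H1 returns (3, 4)
    H2 returns [0, (3, 4)]
    H3 returns [[0, (3, 4)]]
= [[0, (-2, 4)], [0, (-3, 4)], [0, (3, 4)]]

Answer: [[0, (-2, 4)], [0, (-3, 4)], [0, (3, 4)]]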